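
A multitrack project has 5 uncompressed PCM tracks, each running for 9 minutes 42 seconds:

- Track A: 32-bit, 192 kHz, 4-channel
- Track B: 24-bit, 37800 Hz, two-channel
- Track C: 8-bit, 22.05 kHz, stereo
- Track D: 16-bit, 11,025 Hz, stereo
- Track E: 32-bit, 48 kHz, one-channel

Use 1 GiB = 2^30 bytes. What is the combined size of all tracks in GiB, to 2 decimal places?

1.94 GiB

9 minutes 42 seconds = 582 s.
Track A: 192,000 × 582 × 4 × 4 = 1,787,904,000 bytes.
Track B: 37,800 × 582 × 3 × 2 = 131,997,600 bytes.
Track C: 22,050 × 582 × 1 × 2 = 25,666,200 bytes.
Track D: 11,025 × 582 × 2 × 2 = 25,666,200 bytes.
Track E: 48,000 × 582 × 4 × 1 = 111,744,000 bytes.
Total = 2,082,978,000 bytes = 1.94 GiB.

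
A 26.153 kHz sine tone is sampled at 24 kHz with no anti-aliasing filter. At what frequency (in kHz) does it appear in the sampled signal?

2.153 kHz

Nyquist = 24,000/2 = 12,000 Hz; 26,153 Hz exceeds it.
Alias = |26,153 − 1×24,000| = |26,153 − 24,000| = 2,153 Hz = 2.153 kHz.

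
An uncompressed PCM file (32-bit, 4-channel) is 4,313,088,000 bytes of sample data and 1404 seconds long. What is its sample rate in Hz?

Bytes = sample_rate × seconds × bytes_per_sample × channels.
sample_rate = 4,313,088,000 / (1,404 × 4 × 4) = 4,313,088,000 / 22,464 = 192,000 Hz.

192,000 Hz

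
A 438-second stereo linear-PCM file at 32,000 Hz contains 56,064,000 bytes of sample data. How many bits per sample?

16 bits

Bytes per sample = 56,064,000 / (32,000 × 438 × 2) = 56,064,000 / 28,032,000 = 2.
Bit depth = 2 × 8 = 16 bits.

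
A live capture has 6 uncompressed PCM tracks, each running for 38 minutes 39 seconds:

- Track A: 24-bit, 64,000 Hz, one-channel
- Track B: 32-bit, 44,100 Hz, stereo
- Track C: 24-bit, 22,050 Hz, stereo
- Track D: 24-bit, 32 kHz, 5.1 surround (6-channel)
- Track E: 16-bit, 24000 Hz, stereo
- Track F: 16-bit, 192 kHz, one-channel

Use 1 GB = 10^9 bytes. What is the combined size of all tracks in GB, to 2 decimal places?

4.02 GB

38 minutes 39 seconds = 2,319 s.
Track A: 64,000 × 2,319 × 3 × 1 = 445,248,000 bytes.
Track B: 44,100 × 2,319 × 4 × 2 = 818,143,200 bytes.
Track C: 22,050 × 2,319 × 3 × 2 = 306,803,700 bytes.
Track D: 32,000 × 2,319 × 3 × 6 = 1,335,744,000 bytes.
Track E: 24,000 × 2,319 × 2 × 2 = 222,624,000 bytes.
Track F: 192,000 × 2,319 × 2 × 1 = 890,496,000 bytes.
Total = 4,019,058,900 bytes = 4.02 GB.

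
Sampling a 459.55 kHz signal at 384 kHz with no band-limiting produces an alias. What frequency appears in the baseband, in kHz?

Nyquist = 384,000/2 = 192,000 Hz; 459,550 Hz exceeds it.
Alias = |459,550 − 1×384,000| = |459,550 − 384,000| = 75,550 Hz = 75.55 kHz.

75.55 kHz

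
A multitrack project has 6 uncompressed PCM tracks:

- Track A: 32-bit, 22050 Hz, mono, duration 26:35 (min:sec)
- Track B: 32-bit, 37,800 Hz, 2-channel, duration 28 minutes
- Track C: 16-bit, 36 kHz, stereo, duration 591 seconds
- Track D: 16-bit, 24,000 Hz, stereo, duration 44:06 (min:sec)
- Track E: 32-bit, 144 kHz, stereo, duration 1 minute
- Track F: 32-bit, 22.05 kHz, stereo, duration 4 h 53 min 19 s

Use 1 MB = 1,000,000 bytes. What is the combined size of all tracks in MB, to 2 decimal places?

Track A: 26:35 (min:sec) = 1,595 s; 22,050 × 1,595 × 4 × 1 = 140,679,000 bytes.
Track B: 28 minutes = 1,680 s; 37,800 × 1,680 × 4 × 2 = 508,032,000 bytes.
Track C: 36,000 × 591 × 2 × 2 = 85,104,000 bytes.
Track D: 44:06 (min:sec) = 2,646 s; 24,000 × 2,646 × 2 × 2 = 254,016,000 bytes.
Track E: 1 minute = 60 s; 144,000 × 60 × 4 × 2 = 69,120,000 bytes.
Track F: 4 h 53 min 19 s = 17,599 s; 22,050 × 17,599 × 4 × 2 = 3,104,463,600 bytes.
Total = 4,161,414,600 bytes = 4161.41 MB.

4161.41 MB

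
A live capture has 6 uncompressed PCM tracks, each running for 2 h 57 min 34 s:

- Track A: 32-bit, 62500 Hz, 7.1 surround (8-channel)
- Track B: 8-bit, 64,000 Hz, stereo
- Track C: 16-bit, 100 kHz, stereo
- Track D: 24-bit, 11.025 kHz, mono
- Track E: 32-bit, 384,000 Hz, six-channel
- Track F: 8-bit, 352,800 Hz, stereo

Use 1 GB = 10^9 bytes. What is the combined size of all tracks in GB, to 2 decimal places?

132.99 GB

2 h 57 min 34 s = 10,654 s.
Track A: 62,500 × 10,654 × 4 × 8 = 21,308,000,000 bytes.
Track B: 64,000 × 10,654 × 1 × 2 = 1,363,712,000 bytes.
Track C: 100,000 × 10,654 × 2 × 2 = 4,261,600,000 bytes.
Track D: 11,025 × 10,654 × 3 × 1 = 352,381,050 bytes.
Track E: 384,000 × 10,654 × 4 × 6 = 98,187,264,000 bytes.
Track F: 352,800 × 10,654 × 1 × 2 = 7,517,462,400 bytes.
Total = 132,990,419,450 bytes = 132.99 GB.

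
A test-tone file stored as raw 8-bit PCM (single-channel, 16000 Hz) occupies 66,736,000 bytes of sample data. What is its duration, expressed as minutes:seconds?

Byte rate = 16,000 × 1 × 1 = 16,000 bytes/s.
Duration = 66,736,000 / 16,000 = 4,171 s.
4,171 s = 69:31.

69:31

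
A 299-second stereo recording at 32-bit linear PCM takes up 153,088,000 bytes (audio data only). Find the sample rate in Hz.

Bytes = sample_rate × seconds × bytes_per_sample × channels.
sample_rate = 153,088,000 / (299 × 4 × 2) = 153,088,000 / 2,392 = 64,000 Hz.

64,000 Hz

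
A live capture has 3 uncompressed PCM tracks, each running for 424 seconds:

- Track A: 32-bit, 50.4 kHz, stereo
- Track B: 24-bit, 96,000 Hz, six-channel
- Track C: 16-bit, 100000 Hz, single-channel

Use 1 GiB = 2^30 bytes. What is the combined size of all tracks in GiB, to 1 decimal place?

0.9 GiB

Track A: 50,400 × 424 × 4 × 2 = 170,956,800 bytes.
Track B: 96,000 × 424 × 3 × 6 = 732,672,000 bytes.
Track C: 100,000 × 424 × 2 × 1 = 84,800,000 bytes.
Total = 988,428,800 bytes = 0.9 GiB.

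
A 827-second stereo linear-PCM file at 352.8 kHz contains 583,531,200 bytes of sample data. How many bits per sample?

Bytes per sample = 583,531,200 / (352,800 × 827 × 2) = 583,531,200 / 583,531,200 = 1.
Bit depth = 1 × 8 = 8 bits.

8 bits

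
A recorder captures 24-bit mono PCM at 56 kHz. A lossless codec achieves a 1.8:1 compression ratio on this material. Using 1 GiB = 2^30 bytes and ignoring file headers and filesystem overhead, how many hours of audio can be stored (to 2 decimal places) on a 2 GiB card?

6.39 hours

Uncompressed byte rate = 56,000 × 3 × 1 = 168,000 bytes/s.
After 1.8:1 compression, effective rate ≈ 93333.33 bytes/s.
Capacity = 2 × 1,073,741,824 = 2,147,483,648 bytes.
2,147,483,648 / effective rate ≈ 23008.75 s → 6.39 hours.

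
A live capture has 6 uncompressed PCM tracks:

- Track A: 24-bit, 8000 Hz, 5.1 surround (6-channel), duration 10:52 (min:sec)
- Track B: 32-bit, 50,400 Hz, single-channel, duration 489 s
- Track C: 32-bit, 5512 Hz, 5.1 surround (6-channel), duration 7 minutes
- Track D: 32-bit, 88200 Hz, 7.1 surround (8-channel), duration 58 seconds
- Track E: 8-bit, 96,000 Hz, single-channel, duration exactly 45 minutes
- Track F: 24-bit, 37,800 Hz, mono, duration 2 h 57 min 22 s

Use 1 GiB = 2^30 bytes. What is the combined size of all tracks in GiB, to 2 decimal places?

1.75 GiB

Track A: 10:52 (min:sec) = 652 s; 8,000 × 652 × 3 × 6 = 93,888,000 bytes.
Track B: 50,400 × 489 × 4 × 1 = 98,582,400 bytes.
Track C: 7 minutes = 420 s; 5,512 × 420 × 4 × 6 = 55,560,960 bytes.
Track D: 88,200 × 58 × 4 × 8 = 163,699,200 bytes.
Track E: exactly 45 minutes = 2,700 s; 96,000 × 2,700 × 1 × 1 = 259,200,000 bytes.
Track F: 2 h 57 min 22 s = 10,642 s; 37,800 × 10,642 × 3 × 1 = 1,206,802,800 bytes.
Total = 1,877,733,360 bytes = 1.75 GiB.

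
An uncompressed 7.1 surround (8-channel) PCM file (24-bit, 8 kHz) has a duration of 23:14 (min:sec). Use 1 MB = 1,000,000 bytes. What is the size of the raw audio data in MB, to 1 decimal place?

267.6 MB

Duration = 23:14 (min:sec) = 1,394 s.
Bytes = 8,000 samples/s × 1,394 s × 3 bytes/sample × 8 ch = 267,648,000 bytes.
267,648,000 / 1,000,000 = 267.6 MB.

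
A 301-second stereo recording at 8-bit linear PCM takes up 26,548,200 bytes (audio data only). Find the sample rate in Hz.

Bytes = sample_rate × seconds × bytes_per_sample × channels.
sample_rate = 26,548,200 / (301 × 1 × 2) = 26,548,200 / 602 = 44,100 Hz.

44,100 Hz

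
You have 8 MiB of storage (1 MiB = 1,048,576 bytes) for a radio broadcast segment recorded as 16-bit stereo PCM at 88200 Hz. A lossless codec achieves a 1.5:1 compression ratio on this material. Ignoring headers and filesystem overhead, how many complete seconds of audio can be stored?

Uncompressed byte rate = 88,200 × 2 × 2 = 352,800 bytes/s.
After 1.5:1 compression, effective rate ≈ 235200 bytes/s.
Capacity = 8 × 1,048,576 = 8,388,608 bytes.
8,388,608 / effective rate ≈ 35.67 s → 35 seconds.

35 seconds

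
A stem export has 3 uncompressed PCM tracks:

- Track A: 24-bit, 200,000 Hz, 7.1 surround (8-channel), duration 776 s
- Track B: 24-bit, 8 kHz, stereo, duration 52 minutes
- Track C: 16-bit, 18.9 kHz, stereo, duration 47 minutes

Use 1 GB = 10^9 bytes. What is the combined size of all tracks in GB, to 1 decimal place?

Track A: 200,000 × 776 × 3 × 8 = 3,724,800,000 bytes.
Track B: 52 minutes = 3,120 s; 8,000 × 3,120 × 3 × 2 = 149,760,000 bytes.
Track C: 47 minutes = 2,820 s; 18,900 × 2,820 × 2 × 2 = 213,192,000 bytes.
Total = 4,087,752,000 bytes = 4.1 GB.

4.1 GB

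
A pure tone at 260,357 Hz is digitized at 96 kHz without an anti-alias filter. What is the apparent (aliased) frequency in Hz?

Nyquist = 96,000/2 = 48,000 Hz; 260,357 Hz exceeds it.
Alias = |260,357 − 3×96,000| = |260,357 − 288,000| = 27,643 Hz.

27,643 Hz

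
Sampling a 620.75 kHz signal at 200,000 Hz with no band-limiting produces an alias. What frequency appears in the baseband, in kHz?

Nyquist = 200,000/2 = 100,000 Hz; 620,750 Hz exceeds it.
Alias = |620,750 − 3×200,000| = |620,750 − 600,000| = 20,750 Hz = 20.75 kHz.

20.75 kHz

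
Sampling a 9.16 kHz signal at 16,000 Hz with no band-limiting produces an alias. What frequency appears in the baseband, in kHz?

6.84 kHz

Nyquist = 16,000/2 = 8,000 Hz; 9,160 Hz exceeds it.
Alias = |9,160 − 1×16,000| = |9,160 − 16,000| = 6,840 Hz = 6.84 kHz.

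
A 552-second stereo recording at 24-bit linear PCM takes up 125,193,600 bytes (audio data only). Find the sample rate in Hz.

Bytes = sample_rate × seconds × bytes_per_sample × channels.
sample_rate = 125,193,600 / (552 × 3 × 2) = 125,193,600 / 3,312 = 37,800 Hz.

37,800 Hz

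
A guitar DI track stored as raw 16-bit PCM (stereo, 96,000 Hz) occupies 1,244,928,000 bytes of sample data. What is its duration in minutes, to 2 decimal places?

Byte rate = 96,000 × 2 × 2 = 384,000 bytes/s.
Duration = 1,244,928,000 / 384,000 = 3,242 s.
3,242 s / 60 = 54.03 minutes.

54.03 minutes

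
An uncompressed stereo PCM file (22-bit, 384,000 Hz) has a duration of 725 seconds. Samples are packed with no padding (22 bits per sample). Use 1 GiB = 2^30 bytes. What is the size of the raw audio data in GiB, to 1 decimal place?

1.4 GiB

Bits = 384,000 × 725 × 22 × 2 = 12,249,600,000 bits = 1,531,200,000 bytes.
1,531,200,000 / 1,073,741,824 = 1.4 GiB.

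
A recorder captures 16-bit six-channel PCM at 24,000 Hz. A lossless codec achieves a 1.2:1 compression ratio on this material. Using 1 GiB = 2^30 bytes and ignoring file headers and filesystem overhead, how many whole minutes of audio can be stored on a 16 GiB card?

Uncompressed byte rate = 24,000 × 2 × 6 = 288,000 bytes/s.
After 1.2:1 compression, effective rate ≈ 240000 bytes/s.
Capacity = 16 × 1,073,741,824 = 17,179,869,184 bytes.
17,179,869,184 / effective rate ≈ 71582.79 s → 1,193 minutes.

1,193 minutes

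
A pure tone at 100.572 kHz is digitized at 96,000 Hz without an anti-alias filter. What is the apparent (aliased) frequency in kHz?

4.572 kHz

Nyquist = 96,000/2 = 48,000 Hz; 100,572 Hz exceeds it.
Alias = |100,572 − 1×96,000| = |100,572 − 96,000| = 4,572 Hz = 4.572 kHz.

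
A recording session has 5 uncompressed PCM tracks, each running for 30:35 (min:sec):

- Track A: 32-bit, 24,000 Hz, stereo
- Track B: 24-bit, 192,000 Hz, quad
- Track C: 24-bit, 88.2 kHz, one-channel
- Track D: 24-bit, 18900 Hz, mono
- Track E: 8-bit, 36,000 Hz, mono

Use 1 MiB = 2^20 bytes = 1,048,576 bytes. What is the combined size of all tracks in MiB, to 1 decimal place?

4993.3 MiB

30:35 (min:sec) = 1,835 s.
Track A: 24,000 × 1,835 × 4 × 2 = 352,320,000 bytes.
Track B: 192,000 × 1,835 × 3 × 4 = 4,227,840,000 bytes.
Track C: 88,200 × 1,835 × 3 × 1 = 485,541,000 bytes.
Track D: 18,900 × 1,835 × 3 × 1 = 104,044,500 bytes.
Track E: 36,000 × 1,835 × 1 × 1 = 66,060,000 bytes.
Total = 5,235,805,500 bytes = 4993.3 MiB.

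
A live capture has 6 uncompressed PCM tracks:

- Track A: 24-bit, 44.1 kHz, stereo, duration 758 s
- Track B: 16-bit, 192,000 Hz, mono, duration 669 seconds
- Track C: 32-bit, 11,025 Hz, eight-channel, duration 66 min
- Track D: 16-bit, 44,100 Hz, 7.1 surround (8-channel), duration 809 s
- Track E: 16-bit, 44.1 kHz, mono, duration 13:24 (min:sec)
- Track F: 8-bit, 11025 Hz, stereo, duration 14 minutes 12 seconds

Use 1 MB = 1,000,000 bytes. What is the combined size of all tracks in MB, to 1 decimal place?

Track A: 44,100 × 758 × 3 × 2 = 200,566,800 bytes.
Track B: 192,000 × 669 × 2 × 1 = 256,896,000 bytes.
Track C: 66 min = 3,960 s; 11,025 × 3,960 × 4 × 8 = 1,397,088,000 bytes.
Track D: 44,100 × 809 × 2 × 8 = 570,830,400 bytes.
Track E: 13:24 (min:sec) = 804 s; 44,100 × 804 × 2 × 1 = 70,912,800 bytes.
Track F: 14 minutes 12 seconds = 852 s; 11,025 × 852 × 1 × 2 = 18,786,600 bytes.
Total = 2,515,080,600 bytes = 2515.1 MB.

2515.1 MB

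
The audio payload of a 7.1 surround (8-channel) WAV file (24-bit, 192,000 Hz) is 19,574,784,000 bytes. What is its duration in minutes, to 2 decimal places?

Byte rate = 192,000 × 3 × 8 = 4,608,000 bytes/s.
Duration = 19,574,784,000 / 4,608,000 = 4,248 s.
4,248 s / 60 = 70.80 minutes.

70.80 minutes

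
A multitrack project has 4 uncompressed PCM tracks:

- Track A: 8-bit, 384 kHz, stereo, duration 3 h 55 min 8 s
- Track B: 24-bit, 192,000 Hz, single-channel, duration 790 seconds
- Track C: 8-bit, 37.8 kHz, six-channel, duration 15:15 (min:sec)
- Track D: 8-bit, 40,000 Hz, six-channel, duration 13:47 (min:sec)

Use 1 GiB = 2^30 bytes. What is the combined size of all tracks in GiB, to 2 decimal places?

Track A: 3 h 55 min 8 s = 14,108 s; 384,000 × 14,108 × 1 × 2 = 10,834,944,000 bytes.
Track B: 192,000 × 790 × 3 × 1 = 455,040,000 bytes.
Track C: 15:15 (min:sec) = 915 s; 37,800 × 915 × 1 × 6 = 207,522,000 bytes.
Track D: 13:47 (min:sec) = 827 s; 40,000 × 827 × 1 × 6 = 198,480,000 bytes.
Total = 11,695,986,000 bytes = 10.89 GiB.

10.89 GiB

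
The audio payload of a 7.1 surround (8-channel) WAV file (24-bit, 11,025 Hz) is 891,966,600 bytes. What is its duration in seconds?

3,371 seconds

Byte rate = 11,025 × 3 × 8 = 264,600 bytes/s.
Duration = 891,966,600 / 264,600 = 3,371 s.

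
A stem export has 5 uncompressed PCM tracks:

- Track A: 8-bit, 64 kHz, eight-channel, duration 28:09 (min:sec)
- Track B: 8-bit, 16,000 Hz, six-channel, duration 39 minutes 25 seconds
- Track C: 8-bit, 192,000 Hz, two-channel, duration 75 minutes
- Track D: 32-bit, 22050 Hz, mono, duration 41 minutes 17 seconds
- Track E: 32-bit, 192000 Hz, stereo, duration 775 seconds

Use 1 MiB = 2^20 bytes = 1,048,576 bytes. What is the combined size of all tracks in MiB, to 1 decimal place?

4032.8 MiB

Track A: 28:09 (min:sec) = 1,689 s; 64,000 × 1,689 × 1 × 8 = 864,768,000 bytes.
Track B: 39 minutes 25 seconds = 2,365 s; 16,000 × 2,365 × 1 × 6 = 227,040,000 bytes.
Track C: 75 minutes = 4,500 s; 192,000 × 4,500 × 1 × 2 = 1,728,000,000 bytes.
Track D: 41 minutes 17 seconds = 2,477 s; 22,050 × 2,477 × 4 × 1 = 218,471,400 bytes.
Track E: 192,000 × 775 × 4 × 2 = 1,190,400,000 bytes.
Total = 4,228,679,400 bytes = 4032.8 MiB.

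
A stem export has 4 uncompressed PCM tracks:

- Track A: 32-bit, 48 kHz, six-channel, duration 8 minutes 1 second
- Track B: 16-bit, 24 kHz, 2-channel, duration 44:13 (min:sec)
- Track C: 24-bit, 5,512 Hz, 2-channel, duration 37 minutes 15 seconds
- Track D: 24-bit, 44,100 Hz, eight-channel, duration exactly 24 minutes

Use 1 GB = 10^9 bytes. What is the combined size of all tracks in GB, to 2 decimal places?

Track A: 8 minutes 1 second = 481 s; 48,000 × 481 × 4 × 6 = 554,112,000 bytes.
Track B: 44:13 (min:sec) = 2,653 s; 24,000 × 2,653 × 2 × 2 = 254,688,000 bytes.
Track C: 37 minutes 15 seconds = 2,235 s; 5,512 × 2,235 × 3 × 2 = 73,915,920 bytes.
Track D: exactly 24 minutes = 1,440 s; 44,100 × 1,440 × 3 × 8 = 1,524,096,000 bytes.
Total = 2,406,811,920 bytes = 2.41 GB.

2.41 GB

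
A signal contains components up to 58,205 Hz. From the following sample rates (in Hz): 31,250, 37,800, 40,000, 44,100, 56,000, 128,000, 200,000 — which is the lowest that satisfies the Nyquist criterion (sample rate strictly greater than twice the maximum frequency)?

128,000 Hz

Need sample rate > 2 × 58,205 = 116,410 Hz.
Lowest listed rate above 116,410 Hz is 128,000 Hz.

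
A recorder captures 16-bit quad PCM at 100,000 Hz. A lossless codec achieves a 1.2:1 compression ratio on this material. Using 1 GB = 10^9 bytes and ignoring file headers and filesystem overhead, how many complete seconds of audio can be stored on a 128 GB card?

Uncompressed byte rate = 100,000 × 2 × 4 = 800,000 bytes/s.
After 1.2:1 compression, effective rate ≈ 666666.67 bytes/s.
Capacity = 128 × 1,000,000,000 = 128,000,000,000 bytes.
128,000,000,000 / effective rate ≈ 192000 s → 192,000 seconds.

192,000 seconds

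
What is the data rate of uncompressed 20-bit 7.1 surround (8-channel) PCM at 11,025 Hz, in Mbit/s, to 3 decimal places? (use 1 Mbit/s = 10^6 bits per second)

1.764 Mbit/s

Bit rate = 11,025 × 20 × 8 = 1,764,000 bits/s.
= 1.764 Mbit/s.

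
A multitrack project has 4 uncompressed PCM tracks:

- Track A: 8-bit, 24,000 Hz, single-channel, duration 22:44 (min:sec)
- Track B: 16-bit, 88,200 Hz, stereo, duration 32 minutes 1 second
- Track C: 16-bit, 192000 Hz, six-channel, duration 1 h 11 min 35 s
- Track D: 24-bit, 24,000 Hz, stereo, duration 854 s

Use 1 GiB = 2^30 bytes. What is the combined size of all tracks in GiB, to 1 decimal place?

Track A: 22:44 (min:sec) = 1,364 s; 24,000 × 1,364 × 1 × 1 = 32,736,000 bytes.
Track B: 32 minutes 1 second = 1,921 s; 88,200 × 1,921 × 2 × 2 = 677,728,800 bytes.
Track C: 1 h 11 min 35 s = 4,295 s; 192,000 × 4,295 × 2 × 6 = 9,895,680,000 bytes.
Track D: 24,000 × 854 × 3 × 2 = 122,976,000 bytes.
Total = 10,729,120,800 bytes = 10.0 GiB.

10.0 GiB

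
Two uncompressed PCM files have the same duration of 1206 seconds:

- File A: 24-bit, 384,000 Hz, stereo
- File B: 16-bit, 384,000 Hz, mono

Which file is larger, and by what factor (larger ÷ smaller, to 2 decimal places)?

File A, by a factor of 3.00

File A: 384,000 × 3 × 2 = 2,304,000 bytes/s.
File B: 384,000 × 2 × 1 = 768,000 bytes/s.
File A is larger; ratio = 2,778,624,000 / 926,208,000 = 3.00.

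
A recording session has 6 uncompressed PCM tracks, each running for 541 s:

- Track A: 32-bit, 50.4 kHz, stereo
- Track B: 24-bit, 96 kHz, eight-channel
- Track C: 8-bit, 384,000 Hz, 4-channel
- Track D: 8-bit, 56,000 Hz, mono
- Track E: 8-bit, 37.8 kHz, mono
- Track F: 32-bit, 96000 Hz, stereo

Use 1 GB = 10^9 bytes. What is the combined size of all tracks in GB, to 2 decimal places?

2.76 GB

Track A: 50,400 × 541 × 4 × 2 = 218,131,200 bytes.
Track B: 96,000 × 541 × 3 × 8 = 1,246,464,000 bytes.
Track C: 384,000 × 541 × 1 × 4 = 830,976,000 bytes.
Track D: 56,000 × 541 × 1 × 1 = 30,296,000 bytes.
Track E: 37,800 × 541 × 1 × 1 = 20,449,800 bytes.
Track F: 96,000 × 541 × 4 × 2 = 415,488,000 bytes.
Total = 2,761,805,000 bytes = 2.76 GB.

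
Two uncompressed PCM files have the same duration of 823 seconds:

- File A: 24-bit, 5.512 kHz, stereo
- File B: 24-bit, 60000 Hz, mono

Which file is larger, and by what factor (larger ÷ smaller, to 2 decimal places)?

File A: 5,512 × 3 × 2 = 33,072 bytes/s.
File B: 60,000 × 3 × 1 = 180,000 bytes/s.
File B is larger; ratio = 148,140,000 / 27,218,256 = 5.44.

File B, by a factor of 5.44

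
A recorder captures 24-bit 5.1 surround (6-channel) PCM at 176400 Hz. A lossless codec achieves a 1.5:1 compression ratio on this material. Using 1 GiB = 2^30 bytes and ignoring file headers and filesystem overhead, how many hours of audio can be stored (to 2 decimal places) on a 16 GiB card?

Uncompressed byte rate = 176,400 × 3 × 6 = 3,175,200 bytes/s.
After 1.5:1 compression, effective rate ≈ 2116800 bytes/s.
Capacity = 16 × 1,073,741,824 = 17,179,869,184 bytes.
17,179,869,184 / effective rate ≈ 8115.96 s → 2.25 hours.

2.25 hours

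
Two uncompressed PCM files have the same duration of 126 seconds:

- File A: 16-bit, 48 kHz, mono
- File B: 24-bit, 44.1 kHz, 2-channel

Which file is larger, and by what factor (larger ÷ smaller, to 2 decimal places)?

File A: 48,000 × 2 × 1 = 96,000 bytes/s.
File B: 44,100 × 3 × 2 = 264,600 bytes/s.
File B is larger; ratio = 33,339,600 / 12,096,000 = 2.76.

File B, by a factor of 2.76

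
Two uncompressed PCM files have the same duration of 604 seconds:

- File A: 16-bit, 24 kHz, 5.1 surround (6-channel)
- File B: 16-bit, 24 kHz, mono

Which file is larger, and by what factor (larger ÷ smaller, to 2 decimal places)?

File A, by a factor of 6.00

File A: 24,000 × 2 × 6 = 288,000 bytes/s.
File B: 24,000 × 2 × 1 = 48,000 bytes/s.
File A is larger; ratio = 173,952,000 / 28,992,000 = 6.00.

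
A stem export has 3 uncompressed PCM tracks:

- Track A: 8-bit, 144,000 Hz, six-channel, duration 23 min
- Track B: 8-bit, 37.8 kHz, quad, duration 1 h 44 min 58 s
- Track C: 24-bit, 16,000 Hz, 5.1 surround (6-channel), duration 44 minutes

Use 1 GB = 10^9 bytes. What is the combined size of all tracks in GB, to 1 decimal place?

2.9 GB

Track A: 23 min = 1,380 s; 144,000 × 1,380 × 1 × 6 = 1,192,320,000 bytes.
Track B: 1 h 44 min 58 s = 6,298 s; 37,800 × 6,298 × 1 × 4 = 952,257,600 bytes.
Track C: 44 minutes = 2,640 s; 16,000 × 2,640 × 3 × 6 = 760,320,000 bytes.
Total = 2,904,897,600 bytes = 2.9 GB.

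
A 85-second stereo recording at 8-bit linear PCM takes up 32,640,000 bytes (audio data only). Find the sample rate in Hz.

192,000 Hz

Bytes = sample_rate × seconds × bytes_per_sample × channels.
sample_rate = 32,640,000 / (85 × 1 × 2) = 32,640,000 / 170 = 192,000 Hz.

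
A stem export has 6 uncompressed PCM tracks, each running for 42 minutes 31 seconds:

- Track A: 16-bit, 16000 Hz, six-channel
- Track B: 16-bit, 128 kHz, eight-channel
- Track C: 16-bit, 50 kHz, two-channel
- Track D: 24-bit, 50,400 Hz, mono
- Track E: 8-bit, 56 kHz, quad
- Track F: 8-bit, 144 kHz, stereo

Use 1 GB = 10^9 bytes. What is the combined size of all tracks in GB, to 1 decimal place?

7.9 GB

42 minutes 31 seconds = 2,551 s.
Track A: 16,000 × 2,551 × 2 × 6 = 489,792,000 bytes.
Track B: 128,000 × 2,551 × 2 × 8 = 5,224,448,000 bytes.
Track C: 50,000 × 2,551 × 2 × 2 = 510,200,000 bytes.
Track D: 50,400 × 2,551 × 3 × 1 = 385,711,200 bytes.
Track E: 56,000 × 2,551 × 1 × 4 = 571,424,000 bytes.
Track F: 144,000 × 2,551 × 1 × 2 = 734,688,000 bytes.
Total = 7,916,263,200 bytes = 7.9 GB.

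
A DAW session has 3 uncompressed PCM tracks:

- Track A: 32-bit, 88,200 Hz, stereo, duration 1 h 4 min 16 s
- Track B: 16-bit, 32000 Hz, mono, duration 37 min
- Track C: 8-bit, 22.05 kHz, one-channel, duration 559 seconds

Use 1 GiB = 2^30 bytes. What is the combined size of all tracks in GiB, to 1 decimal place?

Track A: 1 h 4 min 16 s = 3,856 s; 88,200 × 3,856 × 4 × 2 = 2,720,793,600 bytes.
Track B: 37 min = 2,220 s; 32,000 × 2,220 × 2 × 1 = 142,080,000 bytes.
Track C: 22,050 × 559 × 1 × 1 = 12,325,950 bytes.
Total = 2,875,199,550 bytes = 2.7 GiB.

2.7 GiB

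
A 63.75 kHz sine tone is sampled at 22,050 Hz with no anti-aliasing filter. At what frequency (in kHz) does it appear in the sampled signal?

Nyquist = 22,050/2 = 11,025 Hz; 63,750 Hz exceeds it.
Alias = |63,750 − 3×22,050| = |63,750 − 66,150| = 2,400 Hz = 2.4 kHz.

2.4 kHz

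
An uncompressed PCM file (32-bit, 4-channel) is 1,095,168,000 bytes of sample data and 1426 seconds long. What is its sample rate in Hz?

48,000 Hz

Bytes = sample_rate × seconds × bytes_per_sample × channels.
sample_rate = 1,095,168,000 / (1,426 × 4 × 4) = 1,095,168,000 / 22,816 = 48,000 Hz.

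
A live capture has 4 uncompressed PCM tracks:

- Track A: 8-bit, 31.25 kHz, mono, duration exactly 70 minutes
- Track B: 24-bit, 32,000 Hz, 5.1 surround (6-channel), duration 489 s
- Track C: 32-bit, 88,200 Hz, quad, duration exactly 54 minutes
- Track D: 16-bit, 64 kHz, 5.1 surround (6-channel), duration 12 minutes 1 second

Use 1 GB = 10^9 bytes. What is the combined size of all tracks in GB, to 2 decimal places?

5.54 GB

Track A: exactly 70 minutes = 4,200 s; 31,250 × 4,200 × 1 × 1 = 131,250,000 bytes.
Track B: 32,000 × 489 × 3 × 6 = 281,664,000 bytes.
Track C: exactly 54 minutes = 3,240 s; 88,200 × 3,240 × 4 × 4 = 4,572,288,000 bytes.
Track D: 12 minutes 1 second = 721 s; 64,000 × 721 × 2 × 6 = 553,728,000 bytes.
Total = 5,538,930,000 bytes = 5.54 GB.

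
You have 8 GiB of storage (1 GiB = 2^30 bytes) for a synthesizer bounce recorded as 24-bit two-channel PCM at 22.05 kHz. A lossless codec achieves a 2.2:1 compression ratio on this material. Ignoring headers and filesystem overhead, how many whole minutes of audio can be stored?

Uncompressed byte rate = 22,050 × 3 × 2 = 132,300 bytes/s.
After 2.2:1 compression, effective rate ≈ 60136.36 bytes/s.
Capacity = 8 × 1,073,741,824 = 8,589,934,592 bytes.
8,589,934,592 / effective rate ≈ 142840.94 s → 2,380 minutes.

2,380 minutes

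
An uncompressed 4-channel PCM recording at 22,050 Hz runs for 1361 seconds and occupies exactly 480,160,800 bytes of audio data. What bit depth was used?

Bytes per sample = 480,160,800 / (22,050 × 1,361 × 4) = 480,160,800 / 120,040,200 = 4.
Bit depth = 4 × 8 = 32 bits.

32 bits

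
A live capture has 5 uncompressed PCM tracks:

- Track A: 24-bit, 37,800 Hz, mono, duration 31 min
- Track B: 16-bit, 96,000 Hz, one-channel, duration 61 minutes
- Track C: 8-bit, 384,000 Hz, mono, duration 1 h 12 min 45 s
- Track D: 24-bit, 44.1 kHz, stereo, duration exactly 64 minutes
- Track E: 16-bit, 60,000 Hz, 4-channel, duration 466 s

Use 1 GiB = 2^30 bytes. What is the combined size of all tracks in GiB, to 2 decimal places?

Track A: 31 min = 1,860 s; 37,800 × 1,860 × 3 × 1 = 210,924,000 bytes.
Track B: 61 minutes = 3,660 s; 96,000 × 3,660 × 2 × 1 = 702,720,000 bytes.
Track C: 1 h 12 min 45 s = 4,365 s; 384,000 × 4,365 × 1 × 1 = 1,676,160,000 bytes.
Track D: exactly 64 minutes = 3,840 s; 44,100 × 3,840 × 3 × 2 = 1,016,064,000 bytes.
Track E: 60,000 × 466 × 2 × 4 = 223,680,000 bytes.
Total = 3,829,548,000 bytes = 3.57 GiB.

3.57 GiB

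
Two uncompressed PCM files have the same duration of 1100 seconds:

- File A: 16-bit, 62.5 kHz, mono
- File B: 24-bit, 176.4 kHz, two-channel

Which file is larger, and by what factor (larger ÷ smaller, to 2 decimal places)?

File B, by a factor of 8.47

File A: 62,500 × 2 × 1 = 125,000 bytes/s.
File B: 176,400 × 3 × 2 = 1,058,400 bytes/s.
File B is larger; ratio = 1,164,240,000 / 137,500,000 = 8.47.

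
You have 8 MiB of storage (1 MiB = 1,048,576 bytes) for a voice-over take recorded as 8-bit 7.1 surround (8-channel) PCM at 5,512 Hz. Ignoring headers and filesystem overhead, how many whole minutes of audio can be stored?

Uncompressed byte rate = 5,512 × 1 × 8 = 44,096 bytes/s.
Capacity = 8 × 1,048,576 = 8,388,608 bytes.
8,388,608 / 44,096 ≈ 190.24 s → 3 minutes.

3 minutes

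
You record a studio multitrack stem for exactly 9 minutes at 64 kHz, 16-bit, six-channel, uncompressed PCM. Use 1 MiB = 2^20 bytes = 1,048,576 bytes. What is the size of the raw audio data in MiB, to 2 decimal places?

Duration = exactly 9 minutes = 540 s.
Bytes = 64,000 samples/s × 540 s × 2 bytes/sample × 6 ch = 414,720,000 bytes.
414,720,000 / 1,048,576 = 395.51 MiB.

395.51 MiB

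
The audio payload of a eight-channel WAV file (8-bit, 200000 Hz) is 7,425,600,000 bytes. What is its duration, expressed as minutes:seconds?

Byte rate = 200,000 × 1 × 8 = 1,600,000 bytes/s.
Duration = 7,425,600,000 / 1,600,000 = 4,641 s.
4,641 s = 77:21.

77:21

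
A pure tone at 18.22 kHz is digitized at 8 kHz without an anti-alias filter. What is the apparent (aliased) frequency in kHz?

Nyquist = 8,000/2 = 4,000 Hz; 18,220 Hz exceeds it.
Alias = |18,220 − 2×8,000| = |18,220 − 16,000| = 2,220 Hz = 2.22 kHz.

2.22 kHz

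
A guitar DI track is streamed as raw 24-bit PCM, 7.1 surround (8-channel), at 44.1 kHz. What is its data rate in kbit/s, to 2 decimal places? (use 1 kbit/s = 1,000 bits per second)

Bit rate = 44,100 × 24 × 8 = 8,467,200 bits/s.
= 8467.20 kbit/s.

8467.20 kbit/s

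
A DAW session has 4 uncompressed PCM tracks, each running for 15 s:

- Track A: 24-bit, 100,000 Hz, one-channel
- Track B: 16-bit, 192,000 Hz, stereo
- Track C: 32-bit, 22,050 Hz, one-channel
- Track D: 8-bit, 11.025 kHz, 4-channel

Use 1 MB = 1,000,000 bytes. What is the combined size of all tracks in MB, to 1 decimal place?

18.0 MB

Track A: 100,000 × 15 × 3 × 1 = 4,500,000 bytes.
Track B: 192,000 × 15 × 2 × 2 = 11,520,000 bytes.
Track C: 22,050 × 15 × 4 × 1 = 1,323,000 bytes.
Track D: 11,025 × 15 × 1 × 4 = 661,500 bytes.
Total = 18,004,500 bytes = 18.0 MB.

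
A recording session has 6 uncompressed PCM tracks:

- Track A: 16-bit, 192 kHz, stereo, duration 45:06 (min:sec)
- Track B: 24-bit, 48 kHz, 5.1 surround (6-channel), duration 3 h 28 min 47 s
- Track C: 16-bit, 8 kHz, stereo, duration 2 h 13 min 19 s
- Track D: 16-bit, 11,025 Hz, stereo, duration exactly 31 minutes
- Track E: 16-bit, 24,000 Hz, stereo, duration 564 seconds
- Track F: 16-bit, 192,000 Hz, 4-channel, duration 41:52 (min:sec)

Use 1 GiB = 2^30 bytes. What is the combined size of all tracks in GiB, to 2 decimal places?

Track A: 45:06 (min:sec) = 2,706 s; 192,000 × 2,706 × 2 × 2 = 2,078,208,000 bytes.
Track B: 3 h 28 min 47 s = 12,527 s; 48,000 × 12,527 × 3 × 6 = 10,823,328,000 bytes.
Track C: 2 h 13 min 19 s = 7,999 s; 8,000 × 7,999 × 2 × 2 = 255,968,000 bytes.
Track D: exactly 31 minutes = 1,860 s; 11,025 × 1,860 × 2 × 2 = 82,026,000 bytes.
Track E: 24,000 × 564 × 2 × 2 = 54,144,000 bytes.
Track F: 41:52 (min:sec) = 2,512 s; 192,000 × 2,512 × 2 × 4 = 3,858,432,000 bytes.
Total = 17,152,106,000 bytes = 15.97 GiB.

15.97 GiB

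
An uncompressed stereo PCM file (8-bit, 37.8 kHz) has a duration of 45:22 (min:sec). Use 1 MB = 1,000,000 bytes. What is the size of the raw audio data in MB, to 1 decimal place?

205.8 MB

Duration = 45:22 (min:sec) = 2,722 s.
Bytes = 37,800 samples/s × 2,722 s × 1 bytes/sample × 2 ch = 205,783,200 bytes.
205,783,200 / 1,000,000 = 205.8 MB.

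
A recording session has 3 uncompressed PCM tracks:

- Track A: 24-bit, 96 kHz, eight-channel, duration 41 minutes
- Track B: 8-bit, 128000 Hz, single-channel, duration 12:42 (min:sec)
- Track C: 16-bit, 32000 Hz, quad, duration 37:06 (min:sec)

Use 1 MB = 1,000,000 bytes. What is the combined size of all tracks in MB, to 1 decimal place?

6335.2 MB

Track A: 41 minutes = 2,460 s; 96,000 × 2,460 × 3 × 8 = 5,667,840,000 bytes.
Track B: 12:42 (min:sec) = 762 s; 128,000 × 762 × 1 × 1 = 97,536,000 bytes.
Track C: 37:06 (min:sec) = 2,226 s; 32,000 × 2,226 × 2 × 4 = 569,856,000 bytes.
Total = 6,335,232,000 bytes = 6335.2 MB.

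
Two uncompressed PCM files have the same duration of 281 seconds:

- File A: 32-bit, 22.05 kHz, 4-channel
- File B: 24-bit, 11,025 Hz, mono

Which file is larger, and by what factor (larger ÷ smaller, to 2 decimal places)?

File A, by a factor of 10.67

File A: 22,050 × 4 × 4 = 352,800 bytes/s.
File B: 11,025 × 3 × 1 = 33,075 bytes/s.
File A is larger; ratio = 99,136,800 / 9,294,075 = 10.67.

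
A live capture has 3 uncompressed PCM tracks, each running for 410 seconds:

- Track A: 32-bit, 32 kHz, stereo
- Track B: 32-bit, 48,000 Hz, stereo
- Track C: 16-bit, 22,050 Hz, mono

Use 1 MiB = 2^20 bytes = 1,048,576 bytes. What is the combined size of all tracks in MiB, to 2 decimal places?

267.49 MiB

Track A: 32,000 × 410 × 4 × 2 = 104,960,000 bytes.
Track B: 48,000 × 410 × 4 × 2 = 157,440,000 bytes.
Track C: 22,050 × 410 × 2 × 1 = 18,081,000 bytes.
Total = 280,481,000 bytes = 267.49 MiB.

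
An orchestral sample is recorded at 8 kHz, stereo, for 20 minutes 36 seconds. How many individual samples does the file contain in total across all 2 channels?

20 minutes 36 seconds = 1,236 s.
8,000 × 1,236 s × 2 ch = 19,776,000 samples.

19,776,000 samples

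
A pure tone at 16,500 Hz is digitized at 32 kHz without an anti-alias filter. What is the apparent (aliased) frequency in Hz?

15,500 Hz

Nyquist = 32,000/2 = 16,000 Hz; 16,500 Hz exceeds it.
Alias = |16,500 − 1×32,000| = |16,500 − 32,000| = 15,500 Hz.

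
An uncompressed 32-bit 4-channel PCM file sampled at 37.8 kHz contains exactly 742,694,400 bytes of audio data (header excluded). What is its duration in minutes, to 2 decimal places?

Byte rate = 37,800 × 4 × 4 = 604,800 bytes/s.
Duration = 742,694,400 / 604,800 = 1,228 s.
1,228 s / 60 = 20.47 minutes.

20.47 minutes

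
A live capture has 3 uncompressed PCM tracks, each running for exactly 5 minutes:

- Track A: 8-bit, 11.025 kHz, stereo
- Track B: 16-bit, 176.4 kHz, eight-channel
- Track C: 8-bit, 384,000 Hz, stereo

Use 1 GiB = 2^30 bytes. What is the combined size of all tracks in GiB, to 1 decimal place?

1.0 GiB

exactly 5 minutes = 300 s.
Track A: 11,025 × 300 × 1 × 2 = 6,615,000 bytes.
Track B: 176,400 × 300 × 2 × 8 = 846,720,000 bytes.
Track C: 384,000 × 300 × 1 × 2 = 230,400,000 bytes.
Total = 1,083,735,000 bytes = 1.0 GiB.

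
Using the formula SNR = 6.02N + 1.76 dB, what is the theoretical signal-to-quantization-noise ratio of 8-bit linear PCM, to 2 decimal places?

49.92 dB

6.02 × 8 + 1.76 = 49.92 dB.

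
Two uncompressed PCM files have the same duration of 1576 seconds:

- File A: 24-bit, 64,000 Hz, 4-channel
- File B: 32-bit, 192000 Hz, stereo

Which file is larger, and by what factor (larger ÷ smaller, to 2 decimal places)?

File B, by a factor of 2.00

File A: 64,000 × 3 × 4 = 768,000 bytes/s.
File B: 192,000 × 4 × 2 = 1,536,000 bytes/s.
File B is larger; ratio = 2,420,736,000 / 1,210,368,000 = 2.00.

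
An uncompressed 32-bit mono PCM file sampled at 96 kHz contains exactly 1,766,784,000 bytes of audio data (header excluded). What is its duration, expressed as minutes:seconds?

Byte rate = 96,000 × 4 × 1 = 384,000 bytes/s.
Duration = 1,766,784,000 / 384,000 = 4,601 s.
4,601 s = 76:41.

76:41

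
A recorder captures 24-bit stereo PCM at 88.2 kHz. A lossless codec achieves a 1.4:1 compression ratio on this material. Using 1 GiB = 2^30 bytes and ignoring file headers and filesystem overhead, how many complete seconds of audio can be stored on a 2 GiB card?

Uncompressed byte rate = 88,200 × 3 × 2 = 529,200 bytes/s.
After 1.4:1 compression, effective rate ≈ 378000 bytes/s.
Capacity = 2 × 1,073,741,824 = 2,147,483,648 bytes.
2,147,483,648 / effective rate ≈ 5681.17 s → 5,681 seconds.

5,681 seconds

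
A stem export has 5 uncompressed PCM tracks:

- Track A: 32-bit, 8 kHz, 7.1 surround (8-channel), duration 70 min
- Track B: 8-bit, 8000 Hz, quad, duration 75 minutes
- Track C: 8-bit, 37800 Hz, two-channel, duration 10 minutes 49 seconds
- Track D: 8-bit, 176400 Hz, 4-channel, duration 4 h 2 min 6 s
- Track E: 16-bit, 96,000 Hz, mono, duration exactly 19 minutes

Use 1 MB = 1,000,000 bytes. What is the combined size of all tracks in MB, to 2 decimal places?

11736.69 MB

Track A: 70 min = 4,200 s; 8,000 × 4,200 × 4 × 8 = 1,075,200,000 bytes.
Track B: 75 minutes = 4,500 s; 8,000 × 4,500 × 1 × 4 = 144,000,000 bytes.
Track C: 10 minutes 49 seconds = 649 s; 37,800 × 649 × 1 × 2 = 49,064,400 bytes.
Track D: 4 h 2 min 6 s = 14,526 s; 176,400 × 14,526 × 1 × 4 = 10,249,545,600 bytes.
Track E: exactly 19 minutes = 1,140 s; 96,000 × 1,140 × 2 × 1 = 218,880,000 bytes.
Total = 11,736,690,000 bytes = 11736.69 MB.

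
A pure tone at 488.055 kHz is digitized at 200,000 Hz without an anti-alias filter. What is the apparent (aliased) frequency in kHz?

88.055 kHz

Nyquist = 200,000/2 = 100,000 Hz; 488,055 Hz exceeds it.
Alias = |488,055 − 2×200,000| = |488,055 − 400,000| = 88,055 Hz = 88.055 kHz.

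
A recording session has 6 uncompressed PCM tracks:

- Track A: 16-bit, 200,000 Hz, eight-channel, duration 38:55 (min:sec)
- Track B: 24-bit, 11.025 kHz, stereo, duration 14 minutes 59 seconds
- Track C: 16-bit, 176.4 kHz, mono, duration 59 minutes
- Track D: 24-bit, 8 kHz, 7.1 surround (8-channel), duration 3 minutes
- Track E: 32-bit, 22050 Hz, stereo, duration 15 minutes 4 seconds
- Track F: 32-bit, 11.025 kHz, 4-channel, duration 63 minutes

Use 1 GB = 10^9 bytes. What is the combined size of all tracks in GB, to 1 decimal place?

Track A: 38:55 (min:sec) = 2,335 s; 200,000 × 2,335 × 2 × 8 = 7,472,000,000 bytes.
Track B: 14 minutes 59 seconds = 899 s; 11,025 × 899 × 3 × 2 = 59,468,850 bytes.
Track C: 59 minutes = 3,540 s; 176,400 × 3,540 × 2 × 1 = 1,248,912,000 bytes.
Track D: 3 minutes = 180 s; 8,000 × 180 × 3 × 8 = 34,560,000 bytes.
Track E: 15 minutes 4 seconds = 904 s; 22,050 × 904 × 4 × 2 = 159,465,600 bytes.
Track F: 63 minutes = 3,780 s; 11,025 × 3,780 × 4 × 4 = 666,792,000 bytes.
Total = 9,641,198,450 bytes = 9.6 GB.

9.6 GB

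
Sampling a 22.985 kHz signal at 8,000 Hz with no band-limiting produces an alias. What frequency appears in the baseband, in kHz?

Nyquist = 8,000/2 = 4,000 Hz; 22,985 Hz exceeds it.
Alias = |22,985 − 3×8,000| = |22,985 − 24,000| = 1,015 Hz = 1.015 kHz.

1.015 kHz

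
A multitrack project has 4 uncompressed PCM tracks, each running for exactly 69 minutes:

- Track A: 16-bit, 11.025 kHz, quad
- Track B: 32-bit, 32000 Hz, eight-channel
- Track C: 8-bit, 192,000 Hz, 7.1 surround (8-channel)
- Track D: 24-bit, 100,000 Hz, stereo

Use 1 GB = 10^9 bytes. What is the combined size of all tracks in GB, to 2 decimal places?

exactly 69 minutes = 4,140 s.
Track A: 11,025 × 4,140 × 2 × 4 = 365,148,000 bytes.
Track B: 32,000 × 4,140 × 4 × 8 = 4,239,360,000 bytes.
Track C: 192,000 × 4,140 × 1 × 8 = 6,359,040,000 bytes.
Track D: 100,000 × 4,140 × 3 × 2 = 2,484,000,000 bytes.
Total = 13,447,548,000 bytes = 13.45 GB.

13.45 GB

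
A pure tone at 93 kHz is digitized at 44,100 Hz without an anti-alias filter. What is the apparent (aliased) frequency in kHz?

4.8 kHz

Nyquist = 44,100/2 = 22,050 Hz; 93,000 Hz exceeds it.
Alias = |93,000 − 2×44,100| = |93,000 − 88,200| = 4,800 Hz = 4.8 kHz.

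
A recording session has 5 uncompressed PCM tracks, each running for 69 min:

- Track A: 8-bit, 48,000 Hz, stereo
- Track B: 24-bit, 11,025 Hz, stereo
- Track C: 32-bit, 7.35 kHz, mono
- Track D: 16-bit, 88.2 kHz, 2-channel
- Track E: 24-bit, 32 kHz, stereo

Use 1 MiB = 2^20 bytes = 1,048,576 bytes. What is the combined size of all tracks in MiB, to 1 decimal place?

69 min = 4,140 s.
Track A: 48,000 × 4,140 × 1 × 2 = 397,440,000 bytes.
Track B: 11,025 × 4,140 × 3 × 2 = 273,861,000 bytes.
Track C: 7,350 × 4,140 × 4 × 1 = 121,716,000 bytes.
Track D: 88,200 × 4,140 × 2 × 2 = 1,460,592,000 bytes.
Track E: 32,000 × 4,140 × 3 × 2 = 794,880,000 bytes.
Total = 3,048,489,000 bytes = 2907.3 MiB.

2907.3 MiB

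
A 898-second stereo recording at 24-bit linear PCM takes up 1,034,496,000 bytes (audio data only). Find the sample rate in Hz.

192,000 Hz

Bytes = sample_rate × seconds × bytes_per_sample × channels.
sample_rate = 1,034,496,000 / (898 × 3 × 2) = 1,034,496,000 / 5,388 = 192,000 Hz.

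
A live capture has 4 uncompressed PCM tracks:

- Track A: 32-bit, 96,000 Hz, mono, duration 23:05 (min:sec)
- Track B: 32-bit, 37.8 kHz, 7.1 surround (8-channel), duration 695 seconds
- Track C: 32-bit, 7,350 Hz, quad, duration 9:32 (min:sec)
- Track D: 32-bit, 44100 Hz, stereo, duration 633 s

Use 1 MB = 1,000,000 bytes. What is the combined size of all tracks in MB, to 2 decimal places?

Track A: 23:05 (min:sec) = 1,385 s; 96,000 × 1,385 × 4 × 1 = 531,840,000 bytes.
Track B: 37,800 × 695 × 4 × 8 = 840,672,000 bytes.
Track C: 9:32 (min:sec) = 572 s; 7,350 × 572 × 4 × 4 = 67,267,200 bytes.
Track D: 44,100 × 633 × 4 × 2 = 223,322,400 bytes.
Total = 1,663,101,600 bytes = 1663.10 MB.

1663.10 MB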